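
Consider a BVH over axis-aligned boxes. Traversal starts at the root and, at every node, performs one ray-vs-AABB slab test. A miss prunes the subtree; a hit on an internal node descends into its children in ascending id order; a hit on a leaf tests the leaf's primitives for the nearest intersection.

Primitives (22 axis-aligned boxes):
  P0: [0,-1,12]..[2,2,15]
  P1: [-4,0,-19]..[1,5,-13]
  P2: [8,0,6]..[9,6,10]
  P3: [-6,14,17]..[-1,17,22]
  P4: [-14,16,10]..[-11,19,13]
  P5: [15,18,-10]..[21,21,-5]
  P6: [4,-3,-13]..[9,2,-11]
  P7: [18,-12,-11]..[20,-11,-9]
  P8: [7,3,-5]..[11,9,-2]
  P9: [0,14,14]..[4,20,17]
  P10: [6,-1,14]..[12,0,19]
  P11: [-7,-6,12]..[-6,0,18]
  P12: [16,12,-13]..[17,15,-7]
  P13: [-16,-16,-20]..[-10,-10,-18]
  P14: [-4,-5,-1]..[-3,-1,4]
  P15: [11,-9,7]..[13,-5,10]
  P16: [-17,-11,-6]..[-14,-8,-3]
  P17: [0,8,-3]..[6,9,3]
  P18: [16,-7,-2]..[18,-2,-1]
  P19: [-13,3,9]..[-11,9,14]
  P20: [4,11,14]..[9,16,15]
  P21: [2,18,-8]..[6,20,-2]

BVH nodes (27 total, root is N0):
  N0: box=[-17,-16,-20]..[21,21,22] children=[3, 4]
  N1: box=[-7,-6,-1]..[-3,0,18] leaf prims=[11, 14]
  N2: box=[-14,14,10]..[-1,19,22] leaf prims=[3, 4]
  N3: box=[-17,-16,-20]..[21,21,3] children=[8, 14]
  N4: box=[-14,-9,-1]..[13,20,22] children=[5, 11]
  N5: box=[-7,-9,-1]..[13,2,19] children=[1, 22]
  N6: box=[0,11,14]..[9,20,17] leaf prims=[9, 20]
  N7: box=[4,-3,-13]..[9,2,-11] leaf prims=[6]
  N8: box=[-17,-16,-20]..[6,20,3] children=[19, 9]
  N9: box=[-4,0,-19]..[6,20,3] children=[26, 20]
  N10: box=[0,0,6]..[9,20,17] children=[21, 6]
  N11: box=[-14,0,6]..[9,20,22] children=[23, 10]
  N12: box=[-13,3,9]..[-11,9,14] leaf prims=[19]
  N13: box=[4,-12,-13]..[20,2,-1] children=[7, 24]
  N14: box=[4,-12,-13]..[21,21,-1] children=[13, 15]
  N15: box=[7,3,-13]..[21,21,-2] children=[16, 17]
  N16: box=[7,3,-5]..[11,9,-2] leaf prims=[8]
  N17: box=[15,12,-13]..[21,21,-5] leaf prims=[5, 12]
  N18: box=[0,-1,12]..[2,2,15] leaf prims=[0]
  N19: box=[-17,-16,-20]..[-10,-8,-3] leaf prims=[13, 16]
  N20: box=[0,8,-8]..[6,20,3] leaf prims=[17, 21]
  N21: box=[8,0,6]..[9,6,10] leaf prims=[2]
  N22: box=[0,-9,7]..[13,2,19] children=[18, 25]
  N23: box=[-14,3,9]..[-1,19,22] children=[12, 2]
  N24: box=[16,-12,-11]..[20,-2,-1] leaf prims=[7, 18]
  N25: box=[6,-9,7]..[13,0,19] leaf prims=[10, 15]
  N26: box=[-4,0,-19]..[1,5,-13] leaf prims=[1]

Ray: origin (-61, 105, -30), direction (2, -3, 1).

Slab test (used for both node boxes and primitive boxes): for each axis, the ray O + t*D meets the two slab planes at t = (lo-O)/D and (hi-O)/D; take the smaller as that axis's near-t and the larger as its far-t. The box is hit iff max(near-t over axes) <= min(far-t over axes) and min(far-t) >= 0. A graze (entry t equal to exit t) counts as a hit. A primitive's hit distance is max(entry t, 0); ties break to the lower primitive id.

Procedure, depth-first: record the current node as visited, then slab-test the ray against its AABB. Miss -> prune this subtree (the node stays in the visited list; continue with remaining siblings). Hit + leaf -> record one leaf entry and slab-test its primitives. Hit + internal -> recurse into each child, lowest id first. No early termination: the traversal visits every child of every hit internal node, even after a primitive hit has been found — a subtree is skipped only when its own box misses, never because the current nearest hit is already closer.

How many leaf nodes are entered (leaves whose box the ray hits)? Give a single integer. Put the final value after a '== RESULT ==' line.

Traverse from the root:
N0 x:[22,41] y:[28,121/3] z:[10,52] -> hit [28,121/3], descend [3, 4]
  N3 x:[22,41] y:[28,121/3] z:[10,33] -> hit [28,33], descend [8, 14]
    N8 x:[22,67/2] y:[85/3,121/3] z:[10,33] -> hit [85/3,33], descend [9, 19]
      N9 x:[57/2,67/2] y:[85/3,35] z:[11,33] -> hit [57/2,33], descend [20, 26]
        N20 x:[61/2,67/2] y:[85/3,97/3] z:[22,33] -> hit [61/2,97/3] leaf, test {P17@t=32, P21(miss)}
        N26 x:[57/2,31] y:[100/3,35] z:[11,17] -> miss, prune
      N19 x:[22,51/2] y:[113/3,121/3] z:[10,27] -> miss, prune
    N14 x:[65/2,41] y:[28,39] z:[17,29] -> miss, prune
  N4 x:[47/2,37] y:[85/3,38] z:[29,52] -> hit [29,37], descend [5, 11]
    N5 x:[27,37] y:[103/3,38] z:[29,49] -> hit [103/3,37], descend [1, 22]
      N1 x:[27,29] y:[35,37] z:[29,48] -> miss, prune
      N22 x:[61/2,37] y:[103/3,38] z:[37,49] -> hit [37,37], descend [18, 25]
        N18 x:[61/2,63/2] y:[103/3,106/3] z:[42,45] -> miss, prune
        N25 x:[67/2,37] y:[35,38] z:[37,49] -> hit [37,37] leaf, test {P10(miss), P15@t=37}
    N11 x:[47/2,35] y:[85/3,35] z:[36,52] -> miss, prune

order=[0, 3, 8, 9, 20, 26, 19, 14, 4, 5, 1, 22, 18, 25, 11]  |boxes|=15  |leaves|=2  hit=P17

== RESULT ==
2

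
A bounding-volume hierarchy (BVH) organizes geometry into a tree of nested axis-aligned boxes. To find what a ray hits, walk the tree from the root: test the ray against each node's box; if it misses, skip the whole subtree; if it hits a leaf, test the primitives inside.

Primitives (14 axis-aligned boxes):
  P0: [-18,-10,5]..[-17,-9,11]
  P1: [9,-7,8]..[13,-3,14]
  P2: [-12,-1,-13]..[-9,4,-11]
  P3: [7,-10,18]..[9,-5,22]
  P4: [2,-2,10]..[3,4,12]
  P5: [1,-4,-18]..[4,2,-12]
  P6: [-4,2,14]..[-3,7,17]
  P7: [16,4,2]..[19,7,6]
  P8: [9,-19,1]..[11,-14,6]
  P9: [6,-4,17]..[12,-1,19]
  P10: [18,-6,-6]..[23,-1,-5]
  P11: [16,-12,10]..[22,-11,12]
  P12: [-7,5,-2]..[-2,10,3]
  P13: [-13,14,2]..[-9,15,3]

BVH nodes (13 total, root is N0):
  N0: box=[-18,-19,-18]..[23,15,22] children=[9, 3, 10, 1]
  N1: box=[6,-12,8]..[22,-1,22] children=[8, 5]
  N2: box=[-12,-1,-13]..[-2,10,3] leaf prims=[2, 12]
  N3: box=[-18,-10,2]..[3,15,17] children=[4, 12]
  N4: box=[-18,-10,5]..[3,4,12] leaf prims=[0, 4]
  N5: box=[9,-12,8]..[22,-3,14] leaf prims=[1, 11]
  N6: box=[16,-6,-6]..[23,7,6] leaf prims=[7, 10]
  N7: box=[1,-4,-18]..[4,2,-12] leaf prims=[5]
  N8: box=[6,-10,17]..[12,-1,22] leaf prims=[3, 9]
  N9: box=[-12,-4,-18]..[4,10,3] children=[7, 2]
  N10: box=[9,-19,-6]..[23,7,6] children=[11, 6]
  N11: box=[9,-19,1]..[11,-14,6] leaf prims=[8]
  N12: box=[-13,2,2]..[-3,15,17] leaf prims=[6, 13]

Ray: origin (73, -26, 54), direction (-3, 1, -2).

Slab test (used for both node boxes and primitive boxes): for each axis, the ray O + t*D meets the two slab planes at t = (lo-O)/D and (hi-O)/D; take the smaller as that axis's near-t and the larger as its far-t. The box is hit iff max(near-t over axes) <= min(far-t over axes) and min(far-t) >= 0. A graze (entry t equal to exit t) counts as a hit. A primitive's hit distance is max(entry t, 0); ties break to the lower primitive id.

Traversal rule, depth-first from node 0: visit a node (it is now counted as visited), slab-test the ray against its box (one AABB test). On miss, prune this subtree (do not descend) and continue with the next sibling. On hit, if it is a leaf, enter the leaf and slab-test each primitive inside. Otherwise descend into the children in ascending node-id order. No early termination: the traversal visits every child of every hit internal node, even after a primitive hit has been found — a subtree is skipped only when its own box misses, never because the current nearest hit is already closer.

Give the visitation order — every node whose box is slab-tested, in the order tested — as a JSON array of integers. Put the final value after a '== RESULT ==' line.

Traverse from the root:
N0 x:[50/3,91/3] y:[7,41] z:[16,36] -> hit [50/3,91/3], descend [1, 3, 9, 10]
  N1 x:[17,67/3] y:[14,25] z:[16,23] -> hit [17,67/3], descend [5, 8]
    N5 x:[17,64/3] y:[14,23] z:[20,23] -> hit [20,64/3] leaf, test {P1@t=20, P11(miss)}
    N8 x:[61/3,67/3] y:[16,25] z:[16,37/2] -> miss, prune
  N3 x:[70/3,91/3] y:[16,41] z:[37/2,26] -> hit [70/3,26], descend [4, 12]
    N4 x:[70/3,91/3] y:[16,30] z:[21,49/2] -> hit [70/3,49/2] leaf, test {P0(miss), P4(miss)}
    N12 x:[76/3,86/3] y:[28,41] z:[37/2,26] -> miss, prune
  N9 x:[23,85/3] y:[22,36] z:[51/2,36] -> hit [51/2,85/3], descend [2, 7]
    N2 x:[25,85/3] y:[25,36] z:[51/2,67/2] -> hit [51/2,85/3] leaf, test {P2(miss), P12(miss)}
    N7 x:[23,24] y:[22,28] z:[33,36] -> miss, prune
  N10 x:[50/3,64/3] y:[7,33] z:[24,30] -> miss, prune

order=[0, 1, 5, 8, 3, 4, 12, 9, 2, 7, 10]  |boxes|=11  |leaves|=3  hit=P1

== RESULT ==
[0, 1, 5, 8, 3, 4, 12, 9, 2, 7, 10]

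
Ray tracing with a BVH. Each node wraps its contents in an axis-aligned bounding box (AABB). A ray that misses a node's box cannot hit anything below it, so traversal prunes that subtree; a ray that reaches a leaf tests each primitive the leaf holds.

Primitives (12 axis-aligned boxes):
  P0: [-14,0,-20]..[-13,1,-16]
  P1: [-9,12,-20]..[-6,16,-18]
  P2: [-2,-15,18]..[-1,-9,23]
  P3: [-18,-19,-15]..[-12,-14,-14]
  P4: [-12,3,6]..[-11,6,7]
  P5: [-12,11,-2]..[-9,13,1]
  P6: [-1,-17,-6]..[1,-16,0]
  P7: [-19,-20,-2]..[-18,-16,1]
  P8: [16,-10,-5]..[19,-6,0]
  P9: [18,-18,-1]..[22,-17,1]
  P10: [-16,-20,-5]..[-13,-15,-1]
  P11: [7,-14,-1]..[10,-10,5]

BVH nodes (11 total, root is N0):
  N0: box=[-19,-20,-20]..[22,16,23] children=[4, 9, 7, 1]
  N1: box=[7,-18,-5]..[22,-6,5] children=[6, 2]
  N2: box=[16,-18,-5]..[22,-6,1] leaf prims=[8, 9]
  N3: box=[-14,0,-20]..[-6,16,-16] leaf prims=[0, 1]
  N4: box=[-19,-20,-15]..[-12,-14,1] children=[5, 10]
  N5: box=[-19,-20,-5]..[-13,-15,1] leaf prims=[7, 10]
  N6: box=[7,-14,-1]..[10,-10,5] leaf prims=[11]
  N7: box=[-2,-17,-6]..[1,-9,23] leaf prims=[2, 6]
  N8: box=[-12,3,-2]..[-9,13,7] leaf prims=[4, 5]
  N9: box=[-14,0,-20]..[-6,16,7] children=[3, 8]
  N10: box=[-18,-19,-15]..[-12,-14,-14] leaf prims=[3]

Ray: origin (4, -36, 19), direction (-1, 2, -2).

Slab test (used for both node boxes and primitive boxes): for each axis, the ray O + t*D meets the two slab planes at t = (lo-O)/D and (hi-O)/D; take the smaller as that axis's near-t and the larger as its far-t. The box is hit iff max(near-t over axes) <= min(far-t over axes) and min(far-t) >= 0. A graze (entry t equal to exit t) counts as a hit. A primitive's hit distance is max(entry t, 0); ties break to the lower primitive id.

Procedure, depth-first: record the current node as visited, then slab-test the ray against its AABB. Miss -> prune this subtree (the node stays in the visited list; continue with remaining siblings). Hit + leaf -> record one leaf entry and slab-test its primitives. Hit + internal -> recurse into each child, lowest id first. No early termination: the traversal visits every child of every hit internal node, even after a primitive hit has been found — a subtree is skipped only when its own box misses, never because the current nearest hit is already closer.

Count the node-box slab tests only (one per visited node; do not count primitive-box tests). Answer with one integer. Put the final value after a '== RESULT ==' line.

Traverse from the root:
N0 x:[-18,23] y:[8,26] z:[-2,39/2] -> hit [8,39/2], descend [1, 4, 7, 9]
  N1 x:[-18,-3] y:[9,15] z:[7,12] -> miss, prune
  N4 x:[16,23] y:[8,11] z:[9,17] -> miss, prune
  N7 x:[3,6] y:[19/2,27/2] z:[-2,25/2] -> miss, prune
  N9 x:[10,18] y:[18,26] z:[6,39/2] -> hit [18,18], descend [3, 8]
    N3 x:[10,18] y:[18,26] z:[35/2,39/2] -> hit [18,18] leaf, test {P0@t=18, P1(miss)}
    N8 x:[13,16] y:[39/2,49/2] z:[6,21/2] -> miss, prune

7 AABB tests over nodes [0, 1, 4, 7, 9, 3, 8]; 1 leaf entered; closest P0.

== RESULT ==
7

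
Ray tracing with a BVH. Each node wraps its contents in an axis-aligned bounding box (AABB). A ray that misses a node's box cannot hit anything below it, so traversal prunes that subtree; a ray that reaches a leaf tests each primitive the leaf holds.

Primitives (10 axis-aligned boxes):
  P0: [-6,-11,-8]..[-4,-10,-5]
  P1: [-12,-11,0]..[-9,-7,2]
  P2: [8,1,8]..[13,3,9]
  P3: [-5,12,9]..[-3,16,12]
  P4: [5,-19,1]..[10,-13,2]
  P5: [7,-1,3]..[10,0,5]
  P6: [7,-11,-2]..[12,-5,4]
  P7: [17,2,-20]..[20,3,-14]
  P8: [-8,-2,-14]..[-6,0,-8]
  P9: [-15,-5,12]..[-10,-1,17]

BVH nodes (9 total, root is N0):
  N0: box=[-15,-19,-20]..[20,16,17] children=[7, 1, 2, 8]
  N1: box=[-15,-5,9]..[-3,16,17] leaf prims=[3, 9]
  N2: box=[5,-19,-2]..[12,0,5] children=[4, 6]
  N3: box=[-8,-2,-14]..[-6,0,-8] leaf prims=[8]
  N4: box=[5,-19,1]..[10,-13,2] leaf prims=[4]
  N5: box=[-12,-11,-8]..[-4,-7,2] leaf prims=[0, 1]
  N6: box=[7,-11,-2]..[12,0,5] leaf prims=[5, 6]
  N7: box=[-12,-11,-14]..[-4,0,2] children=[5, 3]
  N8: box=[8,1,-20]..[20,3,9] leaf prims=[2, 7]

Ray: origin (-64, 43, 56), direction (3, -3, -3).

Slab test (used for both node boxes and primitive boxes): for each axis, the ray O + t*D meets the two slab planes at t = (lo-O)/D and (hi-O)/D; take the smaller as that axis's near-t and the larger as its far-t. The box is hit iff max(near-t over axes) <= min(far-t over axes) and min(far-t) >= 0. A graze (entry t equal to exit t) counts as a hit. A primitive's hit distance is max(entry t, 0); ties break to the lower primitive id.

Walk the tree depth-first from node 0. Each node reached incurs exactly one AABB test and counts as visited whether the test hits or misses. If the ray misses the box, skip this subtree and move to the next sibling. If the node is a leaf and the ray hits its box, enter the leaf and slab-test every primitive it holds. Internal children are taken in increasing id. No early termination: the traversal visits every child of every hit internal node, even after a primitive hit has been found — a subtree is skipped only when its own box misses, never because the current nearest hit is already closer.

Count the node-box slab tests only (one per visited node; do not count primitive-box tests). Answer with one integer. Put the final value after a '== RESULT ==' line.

Trace the traversal:
N0 x:[49/3,28] y:[9,62/3] z:[13,76/3] -> hit [49/3,62/3], descend [1, 2, 7, 8]
  N1 x:[49/3,61/3] y:[9,16] z:[13,47/3] -> miss, prune
  N2 x:[23,76/3] y:[43/3,62/3] z:[17,58/3] -> miss, prune
  N7 x:[52/3,20] y:[43/3,18] z:[18,70/3] -> hit [18,18], descend [3, 5]
    N3 x:[56/3,58/3] y:[43/3,15] z:[64/3,70/3] -> miss, prune
    N5 x:[52/3,20] y:[50/3,18] z:[18,64/3] -> hit [18,18] leaf, test {P0(miss), P1@t=18}
  N8 x:[24,28] y:[40/3,14] z:[47/3,76/3] -> miss, prune

order=[0, 1, 2, 7, 3, 5, 8]  |boxes|=7  |leaves|=1  hit=P1

== RESULT ==
7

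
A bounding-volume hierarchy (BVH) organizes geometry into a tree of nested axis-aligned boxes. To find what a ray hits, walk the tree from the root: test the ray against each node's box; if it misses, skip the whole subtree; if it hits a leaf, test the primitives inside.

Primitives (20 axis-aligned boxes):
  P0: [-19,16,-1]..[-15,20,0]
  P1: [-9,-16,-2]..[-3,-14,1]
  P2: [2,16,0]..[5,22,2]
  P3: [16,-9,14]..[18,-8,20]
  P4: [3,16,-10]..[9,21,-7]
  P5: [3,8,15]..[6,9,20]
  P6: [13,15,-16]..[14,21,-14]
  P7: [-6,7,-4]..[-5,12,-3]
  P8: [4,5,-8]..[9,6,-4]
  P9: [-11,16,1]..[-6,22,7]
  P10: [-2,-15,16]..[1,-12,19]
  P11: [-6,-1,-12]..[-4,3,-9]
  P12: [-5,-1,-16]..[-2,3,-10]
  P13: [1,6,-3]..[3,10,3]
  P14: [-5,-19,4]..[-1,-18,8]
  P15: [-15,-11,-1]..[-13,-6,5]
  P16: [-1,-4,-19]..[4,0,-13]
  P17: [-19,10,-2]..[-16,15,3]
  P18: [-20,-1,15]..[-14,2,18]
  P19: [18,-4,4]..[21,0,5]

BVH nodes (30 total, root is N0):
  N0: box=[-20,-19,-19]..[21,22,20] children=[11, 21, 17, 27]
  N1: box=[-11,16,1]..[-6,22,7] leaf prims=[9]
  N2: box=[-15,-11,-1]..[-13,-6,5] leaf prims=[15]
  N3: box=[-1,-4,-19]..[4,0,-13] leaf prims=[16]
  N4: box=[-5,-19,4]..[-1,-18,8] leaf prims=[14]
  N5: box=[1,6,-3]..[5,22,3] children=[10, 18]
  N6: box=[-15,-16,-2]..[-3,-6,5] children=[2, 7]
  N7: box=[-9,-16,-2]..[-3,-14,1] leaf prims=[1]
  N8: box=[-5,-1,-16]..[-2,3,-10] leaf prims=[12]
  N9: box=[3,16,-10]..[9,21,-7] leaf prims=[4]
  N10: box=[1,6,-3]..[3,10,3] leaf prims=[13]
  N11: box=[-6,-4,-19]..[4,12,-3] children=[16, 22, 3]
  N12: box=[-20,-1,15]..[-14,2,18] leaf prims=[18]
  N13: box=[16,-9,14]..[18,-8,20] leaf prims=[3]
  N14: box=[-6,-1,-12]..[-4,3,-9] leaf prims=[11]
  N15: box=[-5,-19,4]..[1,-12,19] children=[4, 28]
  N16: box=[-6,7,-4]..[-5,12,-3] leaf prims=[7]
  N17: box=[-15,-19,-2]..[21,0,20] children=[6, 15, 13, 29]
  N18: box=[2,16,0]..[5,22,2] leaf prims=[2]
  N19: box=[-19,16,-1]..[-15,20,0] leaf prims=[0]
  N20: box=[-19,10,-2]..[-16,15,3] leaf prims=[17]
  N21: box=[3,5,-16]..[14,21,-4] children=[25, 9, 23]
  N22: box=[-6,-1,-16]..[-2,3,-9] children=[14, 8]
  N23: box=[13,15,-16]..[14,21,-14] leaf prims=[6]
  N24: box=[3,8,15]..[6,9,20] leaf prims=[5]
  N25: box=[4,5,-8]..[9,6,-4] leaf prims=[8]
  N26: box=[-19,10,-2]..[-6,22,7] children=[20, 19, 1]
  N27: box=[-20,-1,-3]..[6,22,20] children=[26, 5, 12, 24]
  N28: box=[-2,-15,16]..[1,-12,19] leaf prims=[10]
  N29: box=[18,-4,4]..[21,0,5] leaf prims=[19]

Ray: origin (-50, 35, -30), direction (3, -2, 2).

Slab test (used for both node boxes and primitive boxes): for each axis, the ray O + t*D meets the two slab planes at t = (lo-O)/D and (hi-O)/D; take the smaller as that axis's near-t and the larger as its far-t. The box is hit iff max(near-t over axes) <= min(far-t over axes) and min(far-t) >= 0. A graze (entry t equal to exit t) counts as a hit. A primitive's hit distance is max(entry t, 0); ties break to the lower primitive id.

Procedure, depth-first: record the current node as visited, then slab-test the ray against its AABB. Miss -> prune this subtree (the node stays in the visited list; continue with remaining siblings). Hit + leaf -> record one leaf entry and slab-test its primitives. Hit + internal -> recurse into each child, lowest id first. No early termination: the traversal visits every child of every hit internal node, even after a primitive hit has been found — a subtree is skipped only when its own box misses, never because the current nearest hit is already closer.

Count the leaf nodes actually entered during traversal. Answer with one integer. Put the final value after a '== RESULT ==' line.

Trace the traversal:
N0 x:[10,71/3] y:[13/2,27] z:[11/2,25] -> hit [10,71/3], descend [11, 17, 21, 27]
  N11 x:[44/3,18] y:[23/2,39/2] z:[11/2,27/2] -> miss, prune
  N17 x:[35/3,71/3] y:[35/2,27] z:[14,25] -> hit [35/2,71/3], descend [6, 13, 15, 29]
    N6 x:[35/3,47/3] y:[41/2,51/2] z:[14,35/2] -> miss, prune
    N13 x:[22,68/3] y:[43/2,22] z:[22,25] -> hit [22,22] leaf, test {P3@t=22}
    N15 x:[15,17] y:[47/2,27] z:[17,49/2] -> miss, prune
    N29 x:[68/3,71/3] y:[35/2,39/2] z:[17,35/2] -> miss, prune
  N21 x:[53/3,64/3] y:[7,15] z:[7,13] -> miss, prune
  N27 x:[10,56/3] y:[13/2,18] z:[27/2,25] -> hit [27/2,18], descend [5, 12, 24, 26]
    N5 x:[17,55/3] y:[13/2,29/2] z:[27/2,33/2] -> miss, prune
    N12 x:[10,12] y:[33/2,18] z:[45/2,24] -> miss, prune
    N24 x:[53/3,56/3] y:[13,27/2] z:[45/2,25] -> miss, prune
    N26 x:[31/3,44/3] y:[13/2,25/2] z:[14,37/2] -> miss, prune

Summary -> nodes [0, 11, 17, 6, 13, 15, 29, 21, 27, 5, 12, 24, 26]; box-tests=13; leaf-entries=1; first=P3

== RESULT ==
1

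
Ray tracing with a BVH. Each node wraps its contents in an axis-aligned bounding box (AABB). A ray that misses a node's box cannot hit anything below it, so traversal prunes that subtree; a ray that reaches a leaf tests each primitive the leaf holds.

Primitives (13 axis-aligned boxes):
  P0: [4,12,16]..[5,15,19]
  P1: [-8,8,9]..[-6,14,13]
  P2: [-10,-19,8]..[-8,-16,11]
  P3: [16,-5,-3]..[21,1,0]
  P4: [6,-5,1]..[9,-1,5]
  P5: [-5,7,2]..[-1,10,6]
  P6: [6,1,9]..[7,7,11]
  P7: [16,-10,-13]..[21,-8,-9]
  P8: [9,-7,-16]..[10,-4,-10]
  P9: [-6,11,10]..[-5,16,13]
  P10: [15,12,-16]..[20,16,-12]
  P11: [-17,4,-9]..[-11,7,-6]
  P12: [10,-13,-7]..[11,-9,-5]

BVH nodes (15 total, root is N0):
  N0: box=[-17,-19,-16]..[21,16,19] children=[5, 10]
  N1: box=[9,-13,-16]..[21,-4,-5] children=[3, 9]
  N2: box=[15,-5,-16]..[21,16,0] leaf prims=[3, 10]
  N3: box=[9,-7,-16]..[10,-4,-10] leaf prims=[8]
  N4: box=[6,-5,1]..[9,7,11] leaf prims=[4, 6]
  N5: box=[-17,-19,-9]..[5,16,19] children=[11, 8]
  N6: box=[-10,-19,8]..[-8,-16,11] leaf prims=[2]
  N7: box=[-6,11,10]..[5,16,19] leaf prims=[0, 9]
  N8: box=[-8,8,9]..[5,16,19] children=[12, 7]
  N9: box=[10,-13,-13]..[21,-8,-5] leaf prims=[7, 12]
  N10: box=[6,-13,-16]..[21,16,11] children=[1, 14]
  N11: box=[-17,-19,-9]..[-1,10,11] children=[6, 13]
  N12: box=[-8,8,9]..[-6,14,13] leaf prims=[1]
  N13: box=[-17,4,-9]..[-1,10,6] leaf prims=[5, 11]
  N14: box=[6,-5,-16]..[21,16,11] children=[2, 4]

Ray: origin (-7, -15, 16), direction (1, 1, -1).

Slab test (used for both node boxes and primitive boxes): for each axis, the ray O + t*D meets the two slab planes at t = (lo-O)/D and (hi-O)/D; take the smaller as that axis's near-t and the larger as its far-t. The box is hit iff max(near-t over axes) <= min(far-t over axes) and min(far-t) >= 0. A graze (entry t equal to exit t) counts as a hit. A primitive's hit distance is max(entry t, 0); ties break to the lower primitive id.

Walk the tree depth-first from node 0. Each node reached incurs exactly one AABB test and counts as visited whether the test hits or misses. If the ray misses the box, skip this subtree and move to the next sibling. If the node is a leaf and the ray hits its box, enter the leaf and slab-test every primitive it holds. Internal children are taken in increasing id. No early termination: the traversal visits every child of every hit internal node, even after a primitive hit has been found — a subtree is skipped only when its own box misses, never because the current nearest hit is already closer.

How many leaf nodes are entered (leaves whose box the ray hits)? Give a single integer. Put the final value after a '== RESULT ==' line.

Traverse from the root:
N0 x:[-10,28] y:[-4,31] z:[-3,32] -> hit [-3,28], descend [5, 10]
  N5 x:[-10,12] y:[-4,31] z:[-3,25] -> hit [-3,12], descend [8, 11]
    N8 x:[-1,12] y:[23,31] z:[-3,7] -> miss, prune
    N11 x:[-10,6] y:[-4,25] z:[5,25] -> hit [5,6], descend [6, 13]
      N6 x:[-3,-1] y:[-4,-1] z:[5,8] -> miss, prune
      N13 x:[-10,6] y:[19,25] z:[10,25] -> miss, prune
  N10 x:[13,28] y:[2,31] z:[5,32] -> hit [13,28], descend [1, 14]
    N1 x:[16,28] y:[2,11] z:[21,32] -> miss, prune
    N14 x:[13,28] y:[10,31] z:[5,32] -> hit [13,28], descend [2, 4]
      N2 x:[22,28] y:[10,31] z:[16,32] -> hit [22,28] leaf, test {P3(miss), P10(miss)}
      N4 x:[13,16] y:[10,22] z:[5,15] -> hit [13,15] leaf, test {P4@t=13, P6(miss)}

order=[0, 5, 8, 11, 6, 13, 10, 1, 14, 2, 4]  |boxes|=11  |leaves|=2  hit=P4

== RESULT ==
2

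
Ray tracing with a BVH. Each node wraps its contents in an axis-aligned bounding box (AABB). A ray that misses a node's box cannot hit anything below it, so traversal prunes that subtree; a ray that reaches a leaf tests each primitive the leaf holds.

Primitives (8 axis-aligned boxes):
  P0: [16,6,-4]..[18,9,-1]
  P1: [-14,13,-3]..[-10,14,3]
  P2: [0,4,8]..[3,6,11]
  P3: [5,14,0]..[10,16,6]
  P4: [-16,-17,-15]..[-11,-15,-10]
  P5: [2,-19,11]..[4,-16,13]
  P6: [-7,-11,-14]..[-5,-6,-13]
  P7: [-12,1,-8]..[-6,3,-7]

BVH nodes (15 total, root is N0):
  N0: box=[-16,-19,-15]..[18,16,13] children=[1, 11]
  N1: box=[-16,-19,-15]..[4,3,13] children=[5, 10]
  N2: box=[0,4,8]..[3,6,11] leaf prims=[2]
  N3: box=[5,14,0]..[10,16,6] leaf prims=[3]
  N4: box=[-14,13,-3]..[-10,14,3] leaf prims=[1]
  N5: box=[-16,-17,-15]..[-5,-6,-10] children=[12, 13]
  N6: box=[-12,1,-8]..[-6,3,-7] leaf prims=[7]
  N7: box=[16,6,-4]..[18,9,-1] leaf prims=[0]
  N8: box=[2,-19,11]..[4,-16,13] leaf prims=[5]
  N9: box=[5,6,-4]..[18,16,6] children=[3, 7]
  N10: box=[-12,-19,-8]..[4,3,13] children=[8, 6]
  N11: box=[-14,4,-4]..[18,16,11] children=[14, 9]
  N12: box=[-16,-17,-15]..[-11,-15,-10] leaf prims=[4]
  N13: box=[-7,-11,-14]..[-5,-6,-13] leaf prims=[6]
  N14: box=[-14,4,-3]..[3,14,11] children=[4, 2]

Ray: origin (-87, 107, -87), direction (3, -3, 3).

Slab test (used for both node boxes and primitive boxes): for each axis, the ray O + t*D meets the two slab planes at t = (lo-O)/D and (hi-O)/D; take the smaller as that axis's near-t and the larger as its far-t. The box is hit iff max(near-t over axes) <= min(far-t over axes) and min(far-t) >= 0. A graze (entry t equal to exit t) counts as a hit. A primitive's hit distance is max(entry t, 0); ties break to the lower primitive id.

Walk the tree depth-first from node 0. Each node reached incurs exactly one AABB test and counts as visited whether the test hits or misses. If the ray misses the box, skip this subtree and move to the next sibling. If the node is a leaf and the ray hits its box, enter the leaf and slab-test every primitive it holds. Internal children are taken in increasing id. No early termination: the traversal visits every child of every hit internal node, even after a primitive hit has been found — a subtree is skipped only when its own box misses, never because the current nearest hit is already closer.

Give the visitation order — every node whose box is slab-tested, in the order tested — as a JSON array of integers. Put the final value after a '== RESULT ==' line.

Trace the traversal:
N0 x:[71/3,35] y:[91/3,42] z:[24,100/3] -> hit [91/3,100/3], descend [1, 11]
  N1 x:[71/3,91/3] y:[104/3,42] z:[24,100/3] -> miss, prune
  N11 x:[73/3,35] y:[91/3,103/3] z:[83/3,98/3] -> hit [91/3,98/3], descend [9, 14]
    N9 x:[92/3,35] y:[91/3,101/3] z:[83/3,31] -> hit [92/3,31], descend [3, 7]
      N3 x:[92/3,97/3] y:[91/3,31] z:[29,31] -> hit [92/3,31] leaf, test {P3@t=92/3}
      N7 x:[103/3,35] y:[98/3,101/3] z:[83/3,86/3] -> miss, prune
    N14 x:[73/3,30] y:[31,103/3] z:[28,98/3] -> miss, prune

Summary -> nodes [0, 1, 11, 9, 3, 7, 14]; box-tests=7; leaf-entries=1; first=P3

== RESULT ==
[0, 1, 11, 9, 3, 7, 14]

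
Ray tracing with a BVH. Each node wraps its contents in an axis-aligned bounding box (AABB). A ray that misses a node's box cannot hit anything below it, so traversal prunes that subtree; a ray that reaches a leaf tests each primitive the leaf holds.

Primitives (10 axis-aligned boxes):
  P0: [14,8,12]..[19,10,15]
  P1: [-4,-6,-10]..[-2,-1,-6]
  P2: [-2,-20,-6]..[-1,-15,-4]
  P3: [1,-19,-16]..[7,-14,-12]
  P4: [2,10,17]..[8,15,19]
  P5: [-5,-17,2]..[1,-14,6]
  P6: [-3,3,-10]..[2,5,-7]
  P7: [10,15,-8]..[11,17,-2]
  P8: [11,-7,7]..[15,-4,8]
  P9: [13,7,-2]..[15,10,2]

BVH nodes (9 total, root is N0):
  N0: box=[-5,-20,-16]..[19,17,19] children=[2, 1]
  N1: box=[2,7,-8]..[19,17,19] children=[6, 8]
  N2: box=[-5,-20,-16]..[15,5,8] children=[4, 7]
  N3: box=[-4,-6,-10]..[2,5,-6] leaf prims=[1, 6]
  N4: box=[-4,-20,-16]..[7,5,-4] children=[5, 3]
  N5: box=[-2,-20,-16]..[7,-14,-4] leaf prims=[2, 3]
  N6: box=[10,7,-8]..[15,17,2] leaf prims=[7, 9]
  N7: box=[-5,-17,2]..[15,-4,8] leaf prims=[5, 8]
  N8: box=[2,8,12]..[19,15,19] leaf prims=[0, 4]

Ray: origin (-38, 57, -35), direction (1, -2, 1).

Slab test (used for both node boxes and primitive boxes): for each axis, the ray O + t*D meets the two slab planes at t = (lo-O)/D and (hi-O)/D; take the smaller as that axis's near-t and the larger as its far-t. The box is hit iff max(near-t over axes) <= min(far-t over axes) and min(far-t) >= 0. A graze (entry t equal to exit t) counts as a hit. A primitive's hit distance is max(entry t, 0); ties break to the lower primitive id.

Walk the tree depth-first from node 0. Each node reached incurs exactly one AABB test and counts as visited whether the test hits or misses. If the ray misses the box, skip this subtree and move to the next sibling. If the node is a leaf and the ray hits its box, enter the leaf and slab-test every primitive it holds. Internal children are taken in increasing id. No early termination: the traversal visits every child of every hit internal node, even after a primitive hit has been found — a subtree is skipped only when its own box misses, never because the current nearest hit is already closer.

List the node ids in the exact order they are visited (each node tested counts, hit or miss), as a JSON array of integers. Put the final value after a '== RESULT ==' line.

Trace the traversal:
N0 x:[33,57] y:[20,77/2] z:[19,54] -> hit [33,77/2], descend [1, 2]
  N1 x:[40,57] y:[20,25] z:[27,54] -> miss, prune
  N2 x:[33,53] y:[26,77/2] z:[19,43] -> hit [33,77/2], descend [4, 7]
    N4 x:[34,45] y:[26,77/2] z:[19,31] -> miss, prune
    N7 x:[33,53] y:[61/2,37] z:[37,43] -> hit [37,37] leaf, test {P5@t=37, P8(miss)}

Summary -> nodes [0, 1, 2, 4, 7]; box-tests=5; leaf-entries=1; first=P5

== RESULT ==
[0, 1, 2, 4, 7]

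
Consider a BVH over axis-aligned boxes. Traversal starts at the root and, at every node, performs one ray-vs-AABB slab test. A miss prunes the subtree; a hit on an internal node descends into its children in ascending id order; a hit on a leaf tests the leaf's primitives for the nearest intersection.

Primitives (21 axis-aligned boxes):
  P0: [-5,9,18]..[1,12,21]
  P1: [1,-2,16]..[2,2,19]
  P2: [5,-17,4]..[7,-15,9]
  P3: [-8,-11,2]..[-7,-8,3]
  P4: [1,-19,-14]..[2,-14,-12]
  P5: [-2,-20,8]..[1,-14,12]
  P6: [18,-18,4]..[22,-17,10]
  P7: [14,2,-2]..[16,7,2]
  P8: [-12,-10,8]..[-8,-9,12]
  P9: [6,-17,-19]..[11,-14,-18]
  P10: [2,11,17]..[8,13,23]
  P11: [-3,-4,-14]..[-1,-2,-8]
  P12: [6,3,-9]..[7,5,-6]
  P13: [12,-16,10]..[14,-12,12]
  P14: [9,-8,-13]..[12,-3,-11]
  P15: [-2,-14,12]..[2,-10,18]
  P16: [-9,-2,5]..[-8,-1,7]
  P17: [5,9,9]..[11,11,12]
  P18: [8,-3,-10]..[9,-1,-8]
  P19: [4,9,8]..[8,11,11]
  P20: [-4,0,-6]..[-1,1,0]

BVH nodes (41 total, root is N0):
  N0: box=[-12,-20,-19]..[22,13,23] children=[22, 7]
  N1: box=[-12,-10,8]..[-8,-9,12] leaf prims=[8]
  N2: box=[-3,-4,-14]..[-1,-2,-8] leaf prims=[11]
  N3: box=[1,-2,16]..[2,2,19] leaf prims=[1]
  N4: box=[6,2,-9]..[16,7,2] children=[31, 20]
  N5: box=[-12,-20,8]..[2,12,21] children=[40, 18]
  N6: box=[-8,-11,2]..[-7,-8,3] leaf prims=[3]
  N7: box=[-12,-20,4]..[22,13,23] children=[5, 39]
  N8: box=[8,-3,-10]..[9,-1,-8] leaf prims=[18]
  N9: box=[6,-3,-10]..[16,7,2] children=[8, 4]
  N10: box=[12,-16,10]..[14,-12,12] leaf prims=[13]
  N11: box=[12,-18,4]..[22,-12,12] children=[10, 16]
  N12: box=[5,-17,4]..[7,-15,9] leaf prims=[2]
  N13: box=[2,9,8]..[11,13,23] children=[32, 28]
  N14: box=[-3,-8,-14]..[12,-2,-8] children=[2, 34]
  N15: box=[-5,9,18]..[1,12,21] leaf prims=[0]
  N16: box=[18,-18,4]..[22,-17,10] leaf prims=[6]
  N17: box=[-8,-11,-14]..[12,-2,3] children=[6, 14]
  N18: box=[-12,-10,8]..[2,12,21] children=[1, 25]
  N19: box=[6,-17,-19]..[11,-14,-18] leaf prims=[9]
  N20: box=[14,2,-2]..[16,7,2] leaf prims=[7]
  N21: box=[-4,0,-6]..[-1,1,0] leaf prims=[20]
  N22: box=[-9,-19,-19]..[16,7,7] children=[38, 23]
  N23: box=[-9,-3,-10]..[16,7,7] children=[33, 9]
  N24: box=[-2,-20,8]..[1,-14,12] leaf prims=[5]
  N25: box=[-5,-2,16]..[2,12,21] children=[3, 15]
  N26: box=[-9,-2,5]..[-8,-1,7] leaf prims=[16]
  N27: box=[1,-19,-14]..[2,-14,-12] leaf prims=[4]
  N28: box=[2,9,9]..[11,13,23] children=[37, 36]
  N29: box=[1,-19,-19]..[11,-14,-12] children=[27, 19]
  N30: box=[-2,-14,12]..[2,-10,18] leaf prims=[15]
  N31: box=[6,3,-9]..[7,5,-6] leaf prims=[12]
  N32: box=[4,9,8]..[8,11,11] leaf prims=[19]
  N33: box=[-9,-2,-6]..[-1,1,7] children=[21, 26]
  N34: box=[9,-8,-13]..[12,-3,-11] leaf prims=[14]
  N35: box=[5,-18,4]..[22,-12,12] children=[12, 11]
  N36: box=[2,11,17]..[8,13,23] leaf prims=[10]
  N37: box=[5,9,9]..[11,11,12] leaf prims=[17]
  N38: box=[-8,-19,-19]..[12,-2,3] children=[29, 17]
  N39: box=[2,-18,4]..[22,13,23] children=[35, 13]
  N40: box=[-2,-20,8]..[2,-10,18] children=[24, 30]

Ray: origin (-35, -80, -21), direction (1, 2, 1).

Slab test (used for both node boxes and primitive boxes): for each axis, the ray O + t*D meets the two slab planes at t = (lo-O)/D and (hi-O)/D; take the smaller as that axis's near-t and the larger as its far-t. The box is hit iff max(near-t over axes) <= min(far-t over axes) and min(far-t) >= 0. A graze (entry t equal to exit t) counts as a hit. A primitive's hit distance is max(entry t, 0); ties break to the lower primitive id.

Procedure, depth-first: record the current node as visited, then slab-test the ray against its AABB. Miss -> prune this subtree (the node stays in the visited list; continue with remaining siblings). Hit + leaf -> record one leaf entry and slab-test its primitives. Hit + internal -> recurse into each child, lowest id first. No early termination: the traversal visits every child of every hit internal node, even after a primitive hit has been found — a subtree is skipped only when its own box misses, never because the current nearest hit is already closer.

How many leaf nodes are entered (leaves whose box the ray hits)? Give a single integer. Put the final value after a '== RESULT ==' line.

Walk:
N0 x:[23,57] y:[30,93/2] z:[2,44] -> hit [30,44], descend [7, 22]
  N7 x:[23,57] y:[30,93/2] z:[25,44] -> hit [30,44], descend [5, 39]
    N5 x:[23,37] y:[30,46] z:[29,42] -> hit [30,37], descend [18, 40]
      N18 x:[23,37] y:[35,46] z:[29,42] -> hit [35,37], descend [1, 25]
        N1 x:[23,27] y:[35,71/2] z:[29,33] -> miss, prune
        N25 x:[30,37] y:[39,46] z:[37,42] -> miss, prune
      N40 x:[33,37] y:[30,35] z:[29,39] -> hit [33,35], descend [24, 30]
        N24 x:[33,36] y:[30,33] z:[29,33] -> hit [33,33] leaf, test {P5@t=33}
        N30 x:[33,37] y:[33,35] z:[33,39] -> hit [33,35] leaf, test {P15@t=33}
    N39 x:[37,57] y:[31,93/2] z:[25,44] -> hit [37,44], descend [13, 35]
      N13 x:[37,46] y:[89/2,93/2] z:[29,44] -> miss, prune
      N35 x:[40,57] y:[31,34] z:[25,33] -> miss, prune
  N22 x:[26,51] y:[61/2,87/2] z:[2,28] -> miss, prune

Summary -> nodes [0, 7, 5, 18, 1, 25, 40, 24, 30, 39, 13, 35, 22]; box-tests=13; leaf-entries=2; first=P5

== RESULT ==
2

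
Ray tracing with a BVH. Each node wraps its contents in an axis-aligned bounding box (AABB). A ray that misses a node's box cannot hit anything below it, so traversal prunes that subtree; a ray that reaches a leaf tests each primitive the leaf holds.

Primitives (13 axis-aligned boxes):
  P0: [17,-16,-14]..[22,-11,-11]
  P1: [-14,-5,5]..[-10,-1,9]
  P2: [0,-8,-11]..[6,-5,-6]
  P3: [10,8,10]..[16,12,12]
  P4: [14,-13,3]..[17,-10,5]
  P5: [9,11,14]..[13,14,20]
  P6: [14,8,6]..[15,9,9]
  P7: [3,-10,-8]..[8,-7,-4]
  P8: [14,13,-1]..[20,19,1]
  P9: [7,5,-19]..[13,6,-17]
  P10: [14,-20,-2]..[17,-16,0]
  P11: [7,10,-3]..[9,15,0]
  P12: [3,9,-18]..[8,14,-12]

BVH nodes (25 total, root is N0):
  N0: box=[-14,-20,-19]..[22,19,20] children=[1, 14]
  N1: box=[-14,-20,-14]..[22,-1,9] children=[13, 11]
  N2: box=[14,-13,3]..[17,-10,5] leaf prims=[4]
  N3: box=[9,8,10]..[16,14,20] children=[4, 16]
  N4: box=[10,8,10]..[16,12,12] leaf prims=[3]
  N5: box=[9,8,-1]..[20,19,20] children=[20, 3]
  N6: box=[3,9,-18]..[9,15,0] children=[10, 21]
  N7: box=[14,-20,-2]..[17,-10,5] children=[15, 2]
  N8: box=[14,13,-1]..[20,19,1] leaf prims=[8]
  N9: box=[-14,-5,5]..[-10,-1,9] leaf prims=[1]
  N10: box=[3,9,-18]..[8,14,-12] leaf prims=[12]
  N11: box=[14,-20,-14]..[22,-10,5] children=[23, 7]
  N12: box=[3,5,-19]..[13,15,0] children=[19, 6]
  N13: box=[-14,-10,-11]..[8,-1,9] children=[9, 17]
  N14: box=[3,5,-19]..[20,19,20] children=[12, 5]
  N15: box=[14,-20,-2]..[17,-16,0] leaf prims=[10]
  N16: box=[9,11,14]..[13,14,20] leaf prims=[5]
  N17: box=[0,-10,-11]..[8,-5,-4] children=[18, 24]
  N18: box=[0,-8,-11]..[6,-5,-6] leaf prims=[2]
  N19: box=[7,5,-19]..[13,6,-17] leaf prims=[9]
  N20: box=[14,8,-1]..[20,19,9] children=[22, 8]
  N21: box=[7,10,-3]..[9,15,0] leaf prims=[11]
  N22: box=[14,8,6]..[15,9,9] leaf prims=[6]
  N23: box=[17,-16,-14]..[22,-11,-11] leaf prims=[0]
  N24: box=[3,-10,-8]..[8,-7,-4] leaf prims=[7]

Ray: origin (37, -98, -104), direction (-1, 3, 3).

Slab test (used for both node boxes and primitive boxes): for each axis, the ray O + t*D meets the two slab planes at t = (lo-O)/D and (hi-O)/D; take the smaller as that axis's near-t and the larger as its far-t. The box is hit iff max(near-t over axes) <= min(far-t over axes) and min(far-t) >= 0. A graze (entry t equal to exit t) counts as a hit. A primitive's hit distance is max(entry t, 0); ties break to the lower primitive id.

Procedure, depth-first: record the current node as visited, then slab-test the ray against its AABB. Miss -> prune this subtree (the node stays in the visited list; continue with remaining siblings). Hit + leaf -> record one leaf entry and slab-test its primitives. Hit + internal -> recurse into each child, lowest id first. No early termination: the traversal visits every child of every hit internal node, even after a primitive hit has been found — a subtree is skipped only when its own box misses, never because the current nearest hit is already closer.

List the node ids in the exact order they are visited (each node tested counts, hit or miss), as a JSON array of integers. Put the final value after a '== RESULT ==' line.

Traverse from the root:
N0 x:[15,51] y:[26,39] z:[85/3,124/3] -> hit [85/3,39], descend [1, 14]
  N1 x:[15,51] y:[26,97/3] z:[30,113/3] -> hit [30,97/3], descend [11, 13]
    N11 x:[15,23] y:[26,88/3] z:[30,109/3] -> miss, prune
    N13 x:[29,51] y:[88/3,97/3] z:[31,113/3] -> hit [31,97/3], descend [9, 17]
      N9 x:[47,51] y:[31,97/3] z:[109/3,113/3] -> miss, prune
      N17 x:[29,37] y:[88/3,31] z:[31,100/3] -> hit [31,31], descend [18, 24]
        N18 x:[31,37] y:[30,31] z:[31,98/3] -> hit [31,31] leaf, test {P2@t=31}
        N24 x:[29,34] y:[88/3,91/3] z:[32,100/3] -> miss, prune
  N14 x:[17,34] y:[103/3,39] z:[85/3,124/3] -> miss, prune

9 AABB tests over nodes [0, 1, 11, 13, 9, 17, 18, 24, 14]; 1 leaf entered; closest P2.

== RESULT ==
[0, 1, 11, 13, 9, 17, 18, 24, 14]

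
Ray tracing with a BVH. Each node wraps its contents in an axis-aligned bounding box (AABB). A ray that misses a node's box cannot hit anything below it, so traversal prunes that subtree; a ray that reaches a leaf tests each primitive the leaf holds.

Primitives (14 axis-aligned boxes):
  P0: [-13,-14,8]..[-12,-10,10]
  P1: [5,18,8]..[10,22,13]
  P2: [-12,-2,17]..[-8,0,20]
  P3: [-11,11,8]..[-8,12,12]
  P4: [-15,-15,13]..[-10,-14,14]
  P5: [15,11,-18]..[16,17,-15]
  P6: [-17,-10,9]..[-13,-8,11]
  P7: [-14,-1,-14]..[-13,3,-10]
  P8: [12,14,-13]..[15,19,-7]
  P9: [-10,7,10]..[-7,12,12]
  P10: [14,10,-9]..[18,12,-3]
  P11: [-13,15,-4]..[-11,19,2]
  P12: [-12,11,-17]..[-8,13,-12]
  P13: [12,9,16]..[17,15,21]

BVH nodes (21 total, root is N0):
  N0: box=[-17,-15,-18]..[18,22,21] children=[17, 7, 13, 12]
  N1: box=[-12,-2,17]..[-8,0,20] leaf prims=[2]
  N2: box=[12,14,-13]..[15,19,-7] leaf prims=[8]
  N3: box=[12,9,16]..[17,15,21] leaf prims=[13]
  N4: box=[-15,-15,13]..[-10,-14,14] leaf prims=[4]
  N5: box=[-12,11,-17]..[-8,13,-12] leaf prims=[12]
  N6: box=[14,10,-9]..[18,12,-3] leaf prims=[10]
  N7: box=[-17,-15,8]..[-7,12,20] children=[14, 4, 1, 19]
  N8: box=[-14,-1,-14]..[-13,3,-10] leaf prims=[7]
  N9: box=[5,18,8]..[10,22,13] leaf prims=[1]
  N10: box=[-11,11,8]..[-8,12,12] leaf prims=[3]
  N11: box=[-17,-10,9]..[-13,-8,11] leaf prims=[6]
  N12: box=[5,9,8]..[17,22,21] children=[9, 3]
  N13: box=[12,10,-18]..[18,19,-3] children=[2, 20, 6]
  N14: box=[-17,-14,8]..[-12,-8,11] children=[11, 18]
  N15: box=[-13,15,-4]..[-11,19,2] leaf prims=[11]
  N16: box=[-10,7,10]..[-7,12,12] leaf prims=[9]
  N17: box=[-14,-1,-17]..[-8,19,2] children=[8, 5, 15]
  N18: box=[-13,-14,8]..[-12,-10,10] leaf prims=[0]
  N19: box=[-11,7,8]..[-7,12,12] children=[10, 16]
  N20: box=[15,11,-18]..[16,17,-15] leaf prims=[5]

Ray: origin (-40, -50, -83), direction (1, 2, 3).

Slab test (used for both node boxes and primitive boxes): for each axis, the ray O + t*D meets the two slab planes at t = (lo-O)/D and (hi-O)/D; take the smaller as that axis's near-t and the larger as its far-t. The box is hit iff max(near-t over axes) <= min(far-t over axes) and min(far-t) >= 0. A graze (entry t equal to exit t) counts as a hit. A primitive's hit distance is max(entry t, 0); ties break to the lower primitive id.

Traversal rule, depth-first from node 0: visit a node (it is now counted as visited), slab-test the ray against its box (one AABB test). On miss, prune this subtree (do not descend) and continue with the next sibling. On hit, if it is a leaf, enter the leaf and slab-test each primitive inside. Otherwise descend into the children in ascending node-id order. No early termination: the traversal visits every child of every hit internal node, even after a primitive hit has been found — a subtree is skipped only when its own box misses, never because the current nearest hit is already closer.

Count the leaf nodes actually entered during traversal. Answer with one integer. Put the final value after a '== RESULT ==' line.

Walk:
N0 x:[23,58] y:[35/2,36] z:[65/3,104/3] -> hit [23,104/3], descend [7, 12, 13, 17]
  N7 x:[23,33] y:[35/2,31] z:[91/3,103/3] -> hit [91/3,31], descend [1, 4, 14, 19]
    N1 x:[28,32] y:[24,25] z:[100/3,103/3] -> miss, prune
    N4 x:[25,30] y:[35/2,18] z:[32,97/3] -> miss, prune
    N14 x:[23,28] y:[18,21] z:[91/3,94/3] -> miss, prune
    N19 x:[29,33] y:[57/2,31] z:[91/3,95/3] -> hit [91/3,31], descend [10, 16]
      N10 x:[29,32] y:[61/2,31] z:[91/3,95/3] -> hit [61/2,31] leaf, test {P3@t=61/2}
      N16 x:[30,33] y:[57/2,31] z:[31,95/3] -> hit [31,31] leaf, test {P9@t=31}
  N12 x:[45,57] y:[59/2,36] z:[91/3,104/3] -> miss, prune
  N13 x:[52,58] y:[30,69/2] z:[65/3,80/3] -> miss, prune
  N17 x:[26,32] y:[49/2,69/2] z:[22,85/3] -> hit [26,85/3], descend [5, 8, 15]
    N5 x:[28,32] y:[61/2,63/2] z:[22,71/3] -> miss, prune
    N8 x:[26,27] y:[49/2,53/2] z:[23,73/3] -> miss, prune
    N15 x:[27,29] y:[65/2,69/2] z:[79/3,85/3] -> miss, prune

order=[0, 7, 1, 4, 14, 19, 10, 16, 12, 13, 17, 5, 8, 15]  |boxes|=14  |leaves|=2  hit=P3

== RESULT ==
2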